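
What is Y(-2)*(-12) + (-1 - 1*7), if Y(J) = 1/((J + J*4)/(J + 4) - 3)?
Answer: -13/2 ≈ -6.5000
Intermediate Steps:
Y(J) = 1/(-3 + 5*J/(4 + J)) (Y(J) = 1/((J + 4*J)/(4 + J) - 3) = 1/((5*J)/(4 + J) - 3) = 1/(5*J/(4 + J) - 3) = 1/(-3 + 5*J/(4 + J)))
Y(-2)*(-12) + (-1 - 1*7) = ((4 - 2)/(2*(-6 - 2)))*(-12) + (-1 - 1*7) = ((½)*2/(-8))*(-12) + (-1 - 7) = ((½)*(-⅛)*2)*(-12) - 8 = -⅛*(-12) - 8 = 3/2 - 8 = -13/2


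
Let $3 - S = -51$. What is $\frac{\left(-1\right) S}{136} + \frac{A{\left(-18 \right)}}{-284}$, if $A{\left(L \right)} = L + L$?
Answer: $- \frac{1305}{4828} \approx -0.2703$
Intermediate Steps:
$S = 54$ ($S = 3 - -51 = 3 + 51 = 54$)
$A{\left(L \right)} = 2 L$
$\frac{\left(-1\right) S}{136} + \frac{A{\left(-18 \right)}}{-284} = \frac{\left(-1\right) 54}{136} + \frac{2 \left(-18\right)}{-284} = \left(-54\right) \frac{1}{136} - - \frac{9}{71} = - \frac{27}{68} + \frac{9}{71} = - \frac{1305}{4828}$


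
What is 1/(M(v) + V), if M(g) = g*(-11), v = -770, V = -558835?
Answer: -1/550365 ≈ -1.8170e-6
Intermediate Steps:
M(g) = -11*g
1/(M(v) + V) = 1/(-11*(-770) - 558835) = 1/(8470 - 558835) = 1/(-550365) = -1/550365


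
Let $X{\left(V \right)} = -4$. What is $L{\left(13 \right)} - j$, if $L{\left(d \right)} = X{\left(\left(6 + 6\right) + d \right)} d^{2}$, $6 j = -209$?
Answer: $- \frac{3847}{6} \approx -641.17$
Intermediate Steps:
$j = - \frac{209}{6}$ ($j = \frac{1}{6} \left(-209\right) = - \frac{209}{6} \approx -34.833$)
$L{\left(d \right)} = - 4 d^{2}$
$L{\left(13 \right)} - j = - 4 \cdot 13^{2} - - \frac{209}{6} = \left(-4\right) 169 + \frac{209}{6} = -676 + \frac{209}{6} = - \frac{3847}{6}$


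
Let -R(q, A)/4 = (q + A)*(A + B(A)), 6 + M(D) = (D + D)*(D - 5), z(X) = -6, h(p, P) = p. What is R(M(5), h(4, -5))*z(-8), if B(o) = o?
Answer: -384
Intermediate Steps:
M(D) = -6 + 2*D*(-5 + D) (M(D) = -6 + (D + D)*(D - 5) = -6 + (2*D)*(-5 + D) = -6 + 2*D*(-5 + D))
R(q, A) = -8*A*(A + q) (R(q, A) = -4*(q + A)*(A + A) = -4*(A + q)*2*A = -8*A*(A + q))
R(M(5), h(4, -5))*z(-8) = (8*4*(-1*4 - (-6 - 10*5 + 2*5²)))*(-6) = (8*4*(-4 - (-6 - 50 + 2*25)))*(-6) = (8*4*(-4 - (-6 - 50 + 50)))*(-6) = (8*4*(-4 - 1*(-6)))*(-6) = (8*4*(-4 + 6))*(-6) = (8*4*2)*(-6) = 64*(-6) = -384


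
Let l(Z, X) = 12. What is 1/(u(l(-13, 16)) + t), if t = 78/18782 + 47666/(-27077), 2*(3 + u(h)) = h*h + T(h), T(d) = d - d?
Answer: 254280107/17098751980 ≈ 0.014871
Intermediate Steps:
T(d) = 0
u(h) = -3 + h²/2 (u(h) = -3 + (h*h + 0)/2 = -3 + (h² + 0)/2 = -3 + h²/2)
t = -446575403/254280107 (t = 78*(1/18782) + 47666*(-1/27077) = 39/9391 - 47666/27077 = -446575403/254280107 ≈ -1.7562)
1/(u(l(-13, 16)) + t) = 1/((-3 + (½)*12²) - 446575403/254280107) = 1/((-3 + (½)*144) - 446575403/254280107) = 1/((-3 + 72) - 446575403/254280107) = 1/(69 - 446575403/254280107) = 1/(17098751980/254280107) = 254280107/17098751980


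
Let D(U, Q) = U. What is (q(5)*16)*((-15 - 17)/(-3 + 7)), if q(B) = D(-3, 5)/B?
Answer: 384/5 ≈ 76.800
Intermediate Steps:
q(B) = -3/B
(q(5)*16)*((-15 - 17)/(-3 + 7)) = (-3/5*16)*((-15 - 17)/(-3 + 7)) = (-3*⅕*16)*(-32/4) = (-⅗*16)*(-32*¼) = -48/5*(-8) = 384/5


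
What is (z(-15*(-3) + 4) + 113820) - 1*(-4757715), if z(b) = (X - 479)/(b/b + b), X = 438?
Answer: 243576709/50 ≈ 4.8715e+6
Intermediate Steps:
z(b) = -41/(1 + b) (z(b) = (438 - 479)/(b/b + b) = -41/(1 + b))
(z(-15*(-3) + 4) + 113820) - 1*(-4757715) = (-41/(1 + (-15*(-3) + 4)) + 113820) - 1*(-4757715) = (-41/(1 + (45 + 4)) + 113820) + 4757715 = (-41/(1 + 49) + 113820) + 4757715 = (-41/50 + 113820) + 4757715 = 5690959/50 + 4757715 = 243576709/50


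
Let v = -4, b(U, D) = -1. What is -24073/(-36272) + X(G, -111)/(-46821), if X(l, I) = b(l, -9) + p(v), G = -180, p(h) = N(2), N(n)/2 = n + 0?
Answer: 375671039/566097104 ≈ 0.66362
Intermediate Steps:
N(n) = 2*n (N(n) = 2*(n + 0) = 2*n)
p(h) = 4 (p(h) = 2*2 = 4)
X(l, I) = 3 (X(l, I) = -1 + 4 = 3)
-24073/(-36272) + X(G, -111)/(-46821) = -24073/(-36272) + 3/(-46821) = -24073*(-1/36272) + 3*(-1/46821) = 24073/36272 - 1/15607 = 375671039/566097104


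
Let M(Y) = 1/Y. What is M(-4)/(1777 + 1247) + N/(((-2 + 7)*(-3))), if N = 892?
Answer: -3596549/60480 ≈ -59.467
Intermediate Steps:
M(-4)/(1777 + 1247) + N/(((-2 + 7)*(-3))) = 1/((-4)*(1777 + 1247)) + 892/(((-2 + 7)*(-3))) = -¼/3024 + 892/((5*(-3))) = -¼*1/3024 + 892/(-15) = -1/12096 + 892*(-1/15) = -1/12096 - 892/15 = -3596549/60480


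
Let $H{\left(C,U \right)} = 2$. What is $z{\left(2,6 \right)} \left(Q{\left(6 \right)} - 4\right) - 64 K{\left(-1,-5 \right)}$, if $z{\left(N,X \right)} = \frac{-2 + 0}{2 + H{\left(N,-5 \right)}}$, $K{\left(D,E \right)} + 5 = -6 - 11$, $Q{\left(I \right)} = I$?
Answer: $1407$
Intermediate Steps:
$K{\left(D,E \right)} = -22$ ($K{\left(D,E \right)} = -5 - 17 = -22$)
$z{\left(N,X \right)} = - \frac{1}{2}$ ($z{\left(N,X \right)} = \frac{-2 + 0}{2 + 2} = - \frac{2}{4} = \left(-2\right) \frac{1}{4} = - \frac{1}{2}$)
$z{\left(2,6 \right)} \left(Q{\left(6 \right)} - 4\right) - 64 K{\left(-1,-5 \right)} = - \frac{6 - 4}{2} - -1408 = \left(- \frac{1}{2}\right) 2 + 1408 = -1 + 1408 = 1407$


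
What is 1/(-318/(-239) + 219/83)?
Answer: 19837/78735 ≈ 0.25195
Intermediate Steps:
1/(-318/(-239) + 219/83) = 1/(-318*(-1/239) + 219*(1/83)) = 1/(318/239 + 219/83) = 1/(78735/19837) = 19837/78735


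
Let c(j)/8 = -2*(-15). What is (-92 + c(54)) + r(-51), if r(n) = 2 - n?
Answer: 201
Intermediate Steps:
c(j) = 240 (c(j) = 8*(-2*(-15)) = 8*30 = 240)
(-92 + c(54)) + r(-51) = (-92 + 240) + (2 - 1*(-51)) = 148 + (2 + 51) = 148 + 53 = 201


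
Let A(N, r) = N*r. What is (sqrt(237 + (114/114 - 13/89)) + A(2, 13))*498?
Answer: 12948 + 498*sqrt(1884041)/89 ≈ 20628.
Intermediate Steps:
(sqrt(237 + (114/114 - 13/89)) + A(2, 13))*498 = (sqrt(237 + (114/114 - 13/89)) + 2*13)*498 = (sqrt(237 + (114*(1/114) - 13*1/89)) + 26)*498 = (sqrt(237 + (1 - 13/89)) + 26)*498 = (sqrt(237 + 76/89) + 26)*498 = (sqrt(21169/89) + 26)*498 = (sqrt(1884041)/89 + 26)*498 = (26 + sqrt(1884041)/89)*498 = 12948 + 498*sqrt(1884041)/89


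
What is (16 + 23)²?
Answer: 1521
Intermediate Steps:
(16 + 23)² = 39² = 1521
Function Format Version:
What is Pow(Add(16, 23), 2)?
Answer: 1521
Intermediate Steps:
Pow(Add(16, 23), 2) = Pow(39, 2) = 1521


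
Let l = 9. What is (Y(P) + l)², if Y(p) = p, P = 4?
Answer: 169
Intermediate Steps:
(Y(P) + l)² = (4 + 9)² = 13² = 169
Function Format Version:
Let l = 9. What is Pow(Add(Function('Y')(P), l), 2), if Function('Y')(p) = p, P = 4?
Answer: 169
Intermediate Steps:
Pow(Add(Function('Y')(P), l), 2) = Pow(Add(4, 9), 2) = Pow(13, 2) = 169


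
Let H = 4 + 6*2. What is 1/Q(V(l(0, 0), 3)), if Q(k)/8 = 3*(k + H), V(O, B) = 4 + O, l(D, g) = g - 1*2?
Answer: 1/432 ≈ 0.0023148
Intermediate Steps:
H = 16 (H = 4 + 12 = 16)
l(D, g) = -2 + g (l(D, g) = g - 2 = -2 + g)
Q(k) = 384 + 24*k (Q(k) = 8*(3*(k + 16)) = 8*(3*(16 + k)) = 8*(48 + 3*k) = 384 + 24*k)
1/Q(V(l(0, 0), 3)) = 1/(384 + 24*(4 + (-2 + 0))) = 1/(384 + 24*(4 - 2)) = 1/(384 + 24*2) = 1/(384 + 48) = 1/432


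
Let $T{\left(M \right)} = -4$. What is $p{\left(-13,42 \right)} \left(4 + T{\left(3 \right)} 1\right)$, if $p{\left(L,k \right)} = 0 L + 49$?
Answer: $0$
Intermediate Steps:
$p{\left(L,k \right)} = 49$ ($p{\left(L,k \right)} = 0 + 49 = 49$)
$p{\left(-13,42 \right)} \left(4 + T{\left(3 \right)} 1\right) = 49 \left(4 - 4\right) = 49 \cdot 0 = 0$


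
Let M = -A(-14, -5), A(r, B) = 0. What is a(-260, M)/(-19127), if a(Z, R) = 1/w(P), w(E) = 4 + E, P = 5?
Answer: -1/172143 ≈ -5.8091e-6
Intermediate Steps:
M = 0 (M = -1*0 = 0)
a(Z, R) = 1/9 (a(Z, R) = 1/(4 + 5) = 1/9)
a(-260, M)/(-19127) = (1/9)/(-19127) = (1/9)*(-1/19127) = -1/172143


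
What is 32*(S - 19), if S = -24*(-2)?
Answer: 928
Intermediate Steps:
S = 48
32*(S - 19) = 32*(48 - 19) = 32*29 = 928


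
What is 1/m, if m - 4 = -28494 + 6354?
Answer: -1/22136 ≈ -4.5175e-5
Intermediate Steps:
m = -22136 (m = 4 + (-28494 + 6354) = 4 - 22140 = -22136)
1/m = 1/(-22136) = -1/22136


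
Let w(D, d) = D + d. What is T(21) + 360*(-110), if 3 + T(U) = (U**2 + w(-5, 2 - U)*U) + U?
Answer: -39645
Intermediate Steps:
T(U) = -3 + U + U**2 + U*(-3 - U) (T(U) = -3 + ((U**2 + (-5 + (2 - U))*U) + U) = -3 + ((U**2 + (-3 - U)*U) + U) = -3 + ((U**2 + U*(-3 - U)) + U) = -3 + (U + U**2 + U*(-3 - U)) = -3 + U + U**2 + U*(-3 - U))
T(21) + 360*(-110) = (-3 - 2*21) + 360*(-110) = (-3 - 42) - 39600 = -45 - 39600 = -39645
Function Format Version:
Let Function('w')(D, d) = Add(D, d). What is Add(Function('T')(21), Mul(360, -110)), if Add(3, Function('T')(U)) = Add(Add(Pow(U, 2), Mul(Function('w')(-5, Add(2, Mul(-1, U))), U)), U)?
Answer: -39645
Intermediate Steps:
Function('T')(U) = Add(-3, U, Pow(U, 2), Mul(U, Add(-3, Mul(-1, U)))) (Function('T')(U) = Add(-3, Add(Add(Pow(U, 2), Mul(Add(-5, Add(2, Mul(-1, U))), U)), U)) = Add(-3, Add(Add(Pow(U, 2), Mul(Add(-3, Mul(-1, U)), U)), U)) = Add(-3, Add(Add(Pow(U, 2), Mul(U, Add(-3, Mul(-1, U)))), U)) = Add(-3, Add(U, Pow(U, 2), Mul(U, Add(-3, Mul(-1, U))))) = Add(-3, U, Pow(U, 2), Mul(U, Add(-3, Mul(-1, U)))))
Add(Function('T')(21), Mul(360, -110)) = Add(Add(-3, Mul(-2, 21)), Mul(360, -110)) = Add(Add(-3, -42), -39600) = Add(-45, -39600) = -39645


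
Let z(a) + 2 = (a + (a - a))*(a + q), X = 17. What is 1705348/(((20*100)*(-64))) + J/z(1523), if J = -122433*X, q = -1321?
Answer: -16480297669/820384000 ≈ -20.089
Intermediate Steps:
J = -2081361 (J = -122433*17 = -2081361)
z(a) = -2 + a*(-1321 + a) (z(a) = -2 + (a + (a - a))*(a - 1321) = -2 + (a + 0)*(-1321 + a) = -2 + a*(-1321 + a))
1705348/(((20*100)*(-64))) + J/z(1523) = 1705348/(((20*100)*(-64))) - 2081361/(-2 + 1523**2 - 1321*1523) = 1705348/((2000*(-64))) - 2081361/(-2 + 2319529 - 2011883) = 1705348/(-128000) - 2081361/307644 = 1705348*(-1/128000) - 2081361*1/307644 = -426337/32000 - 693787/102548 = -16480297669/820384000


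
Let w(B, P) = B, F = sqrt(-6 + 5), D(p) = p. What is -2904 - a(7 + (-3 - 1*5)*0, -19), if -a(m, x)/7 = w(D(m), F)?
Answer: -2855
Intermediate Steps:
F = I (F = sqrt(-1) = I ≈ 1.0*I)
a(m, x) = -7*m
-2904 - a(7 + (-3 - 1*5)*0, -19) = -2904 - (-7)*(7 + (-3 - 1*5)*0) = -2904 - (-7)*(7 + (-3 - 5)*0) = -2904 - (-7)*(7 - 8*0) = -2904 - (-7)*(7 + 0) = -2904 - (-7)*7 = -2904 - 1*(-49) = -2904 + 49 = -2855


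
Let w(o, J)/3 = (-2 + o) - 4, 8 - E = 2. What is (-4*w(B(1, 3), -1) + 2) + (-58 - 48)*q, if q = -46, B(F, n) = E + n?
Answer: 4842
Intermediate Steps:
E = 6 (E = 8 - 1*2 = 8 - 2 = 6)
B(F, n) = 6 + n
w(o, J) = -18 + 3*o (w(o, J) = 3*((-2 + o) - 4) = 3*(-6 + o) = -18 + 3*o)
(-4*w(B(1, 3), -1) + 2) + (-58 - 48)*q = (-4*(-18 + 3*(6 + 3)) + 2) + (-58 - 48)*(-46) = (-4*(-18 + 3*9) + 2) - 106*(-46) = (-4*(-18 + 27) + 2) + 4876 = (-4*9 + 2) + 4876 = (-36 + 2) + 4876 = -34 + 4876 = 4842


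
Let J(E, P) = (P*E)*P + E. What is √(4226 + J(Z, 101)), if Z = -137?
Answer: 2*I*√348362 ≈ 1180.4*I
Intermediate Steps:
J(E, P) = E + E*P² (J(E, P) = (E*P)*P + E = E*P² + E = E + E*P²)
√(4226 + J(Z, 101)) = √(4226 - 137*(1 + 101²)) = √(4226 - 137*(1 + 10201)) = √(4226 - 137*10202) = √(4226 - 1397674) = √(-1393448) = 2*I*√348362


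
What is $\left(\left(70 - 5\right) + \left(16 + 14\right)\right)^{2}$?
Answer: $9025$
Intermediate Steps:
$\left(\left(70 - 5\right) + \left(16 + 14\right)\right)^{2} = \left(\left(70 - 5\right) + 30\right)^{2} = \left(65 + 30\right)^{2} = 95^{2} = 9025$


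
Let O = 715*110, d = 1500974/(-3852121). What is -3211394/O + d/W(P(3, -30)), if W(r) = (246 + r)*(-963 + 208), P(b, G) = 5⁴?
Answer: -62577075103881159/1532570288274025 ≈ -40.831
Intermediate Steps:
d = -1500974/3852121 (d = 1500974*(-1/3852121) = -1500974/3852121 ≈ -0.38965)
O = 78650
P(b, G) = 625
W(r) = -185730 - 755*r (W(r) = (246 + r)*(-755) = -185730 - 755*r)
-3211394/O + d/W(P(3, -30)) = -3211394/78650 - 1500974/(3852121*(-185730 - 755*625)) = -3211394*1/78650 - 1500974/(3852121*(-185730 - 471875)) = -1605697/39325 - 1500974/3852121/(-657605) = -1605697/39325 - 1500974/3852121*(-1/657605) = -1605697/39325 + 1500974/2533174030205 = -62577075103881159/1532570288274025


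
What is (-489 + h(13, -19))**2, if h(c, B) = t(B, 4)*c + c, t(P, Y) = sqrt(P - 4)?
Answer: 222689 - 12376*I*sqrt(23) ≈ 2.2269e+5 - 59353.0*I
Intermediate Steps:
t(P, Y) = sqrt(-4 + P)
h(c, B) = c + c*sqrt(-4 + B) (h(c, B) = sqrt(-4 + B)*c + c = c*sqrt(-4 + B) + c = c + c*sqrt(-4 + B))
(-489 + h(13, -19))**2 = (-489 + 13*(1 + sqrt(-4 - 19)))**2 = (-489 + 13*(1 + sqrt(-23)))**2 = (-489 + 13*(1 + I*sqrt(23)))**2 = (-489 + (13 + 13*I*sqrt(23)))**2 = (-476 + 13*I*sqrt(23))**2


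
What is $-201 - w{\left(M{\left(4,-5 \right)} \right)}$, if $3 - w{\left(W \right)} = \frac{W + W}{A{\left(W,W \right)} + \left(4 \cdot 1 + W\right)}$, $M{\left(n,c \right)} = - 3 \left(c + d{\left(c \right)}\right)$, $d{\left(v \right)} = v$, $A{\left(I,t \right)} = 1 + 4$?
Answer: $- \frac{2632}{13} \approx -202.46$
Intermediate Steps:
$A{\left(I,t \right)} = 5$
$M{\left(n,c \right)} = - 6 c$ ($M{\left(n,c \right)} = - 3 \left(c + c\right) = - 3 \cdot 2 c = - 6 c$)
$w{\left(W \right)} = 3 - \frac{2 W}{9 + W}$ ($w{\left(W \right)} = 3 - \frac{W + W}{5 + \left(4 \cdot 1 + W\right)} = 3 - \frac{2 W}{5 + \left(4 + W\right)} = 3 - \frac{2 W}{9 + W}$)
$-201 - w{\left(M{\left(4,-5 \right)} \right)} = -201 - \frac{27 - -30}{9 - -30} = -201 - \frac{27 + 30}{9 + 30} = -201 - \frac{1}{39} \cdot 57 = -201 - \frac{19}{13} = - \frac{2632}{13}$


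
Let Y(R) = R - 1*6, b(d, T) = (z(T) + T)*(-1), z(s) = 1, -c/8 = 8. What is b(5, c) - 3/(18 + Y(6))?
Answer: 377/6 ≈ 62.833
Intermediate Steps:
c = -64 (c = -8*8 = -64)
b(d, T) = -1 - T (b(d, T) = (1 + T)*(-1) = -1 - T)
Y(R) = -6 + R (Y(R) = R - 6 = -6 + R)
b(5, c) - 3/(18 + Y(6)) = (-1 - 1*(-64)) - 3/(18 + (-6 + 6)) = (-1 + 64) - 3/(18 + 0) = 63 - 3/18 = 63 - 3*1/18 = 63 - ⅙ = 377/6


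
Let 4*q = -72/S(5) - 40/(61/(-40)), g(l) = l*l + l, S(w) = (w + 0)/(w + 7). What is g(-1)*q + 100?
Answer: 100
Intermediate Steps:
S(w) = w/(7 + w)
g(l) = l + l² (g(l) = l² + l = l + l²)
q = -11176/305 (q = (-72/(5/(7 + 5)) - 40/(61/(-40)))/4 = (-72/(5/12) - 40/(61*(-1/40)))/4 = (-72/(5*(1/12)) - 40/(-61/40))/4 = (-72/5/12 - 40*(-40/61))/4 = (-72*12/5 + 1600/61)/4 = (-864/5 + 1600/61)/4 = (¼)*(-44704/305) = -11176/305 ≈ -36.643)
g(-1)*q + 100 = -(1 - 1)*(-11176/305) + 100 = -1*0*(-11176/305) + 100 = 0*(-11176/305) + 100 = 0 + 100 = 100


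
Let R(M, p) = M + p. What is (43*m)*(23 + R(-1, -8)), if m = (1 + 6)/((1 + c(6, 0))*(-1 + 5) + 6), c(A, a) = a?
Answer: 2107/5 ≈ 421.40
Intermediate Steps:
m = 7/10 (m = (1 + 6)/((1 + 0)*(-1 + 5) + 6) = 7/(1*4 + 6) = 7/(4 + 6) = 7/10 ≈ 0.70000)
(43*m)*(23 + R(-1, -8)) = (43*(7/10))*(23 + (-1 - 8)) = 301*(23 - 9)/10 = (301/10)*14 = 2107/5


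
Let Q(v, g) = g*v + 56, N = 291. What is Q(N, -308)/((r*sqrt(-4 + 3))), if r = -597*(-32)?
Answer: 22393*I/4776 ≈ 4.6887*I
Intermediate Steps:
r = 19104 (r = -1*(-19104) = 19104)
Q(v, g) = 56 + g*v
Q(N, -308)/((r*sqrt(-4 + 3))) = (56 - 308*291)/((19104*sqrt(-4 + 3))) = (56 - 89628)/((19104*sqrt(-1))) = -89572*(-I/19104) = -(-22393)*I/4776 = 22393*I/4776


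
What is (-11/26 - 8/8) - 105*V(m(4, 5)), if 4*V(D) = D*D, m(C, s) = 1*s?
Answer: -34199/52 ≈ -657.67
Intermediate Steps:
m(C, s) = s
V(D) = D²/4 (V(D) = (D*D)/4 = D²/4)
(-11/26 - 8/8) - 105*V(m(4, 5)) = (-11/26 - 8/8) - 105*5²/4 = (-11*1/26 - 8*⅛) - 105*25/4 = (-11/26 - 1) - 105*25/4 = -37/26 - 2625/4 = -34199/52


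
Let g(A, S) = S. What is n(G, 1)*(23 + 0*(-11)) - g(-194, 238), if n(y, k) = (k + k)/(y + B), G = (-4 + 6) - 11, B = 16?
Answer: -1620/7 ≈ -231.43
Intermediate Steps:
G = -9 (G = 2 - 11 = -9)
n(y, k) = 2*k/(16 + y) (n(y, k) = (k + k)/(y + 16) = (2*k)/(16 + y) = 2*k/(16 + y))
n(G, 1)*(23 + 0*(-11)) - g(-194, 238) = (2*1/(16 - 9))*(23 + 0*(-11)) - 1*238 = (2*1/7)*(23 + 0) - 238 = (2*1*(⅐))*23 - 238 = (2/7)*23 - 238 = 46/7 - 238 = -1620/7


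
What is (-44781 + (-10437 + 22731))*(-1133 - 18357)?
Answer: 633171630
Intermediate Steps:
(-44781 + (-10437 + 22731))*(-1133 - 18357) = (-44781 + 12294)*(-19490) = -32487*(-19490) = 633171630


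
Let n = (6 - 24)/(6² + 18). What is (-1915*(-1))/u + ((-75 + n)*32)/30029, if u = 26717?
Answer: -20700739/2406854379 ≈ -0.0086007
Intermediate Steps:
n = -⅓ (n = -18/(36 + 18) = -18/54 = -18*1/54 = -⅓ ≈ -0.33333)
(-1915*(-1))/u + ((-75 + n)*32)/30029 = -1915*(-1)/26717 + ((-75 - ⅓)*32)/30029 = 1915*(1/26717) - 226/3*32*(1/30029) = 1915/26717 - 7232/3*1/30029 = 1915/26717 - 7232/90087 = -20700739/2406854379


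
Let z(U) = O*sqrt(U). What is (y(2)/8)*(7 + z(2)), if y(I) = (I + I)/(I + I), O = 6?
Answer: 7/8 + 3*sqrt(2)/4 ≈ 1.9357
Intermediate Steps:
z(U) = 6*sqrt(U)
y(I) = 1 (y(I) = (2*I)/((2*I)) = (2*I)*(1/(2*I)) = 1)
(y(2)/8)*(7 + z(2)) = (1/8)*(7 + 6*sqrt(2)) = (1*(1/8))*(7 + 6*sqrt(2)) = (7 + 6*sqrt(2))/8 = 7/8 + 3*sqrt(2)/4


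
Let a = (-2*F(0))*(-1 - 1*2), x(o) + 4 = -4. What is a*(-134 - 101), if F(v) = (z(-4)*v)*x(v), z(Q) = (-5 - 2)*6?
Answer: 0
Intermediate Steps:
z(Q) = -42 (z(Q) = -7*6 = -42)
x(o) = -8 (x(o) = -4 - 4 = -8)
F(v) = 336*v (F(v) = -42*v*(-8) = 336*v)
a = 0 (a = (-672*0)*(-1 - 1*2) = (-2*0)*(-1 - 2) = 0*(-3) = 0)
a*(-134 - 101) = 0*(-134 - 101) = 0*(-235) = 0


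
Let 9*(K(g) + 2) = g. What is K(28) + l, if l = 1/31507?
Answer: 315079/283563 ≈ 1.1111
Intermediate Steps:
l = 1/31507 ≈ 3.1739e-5
K(g) = -2 + g/9
K(28) + l = (-2 + (1/9)*28) + 1/31507 = (-2 + 28/9) + 1/31507 = 10/9 + 1/31507 = 315079/283563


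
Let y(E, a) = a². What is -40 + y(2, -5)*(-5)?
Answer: -165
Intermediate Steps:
-40 + y(2, -5)*(-5) = -40 + (-5)²*(-5) = -40 + 25*(-5) = -40 - 125 = -165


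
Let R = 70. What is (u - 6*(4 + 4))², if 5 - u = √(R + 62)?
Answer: 1981 + 172*√33 ≈ 2969.1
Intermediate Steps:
u = 5 - 2*√33 (u = 5 - √(70 + 62) = 5 - √132 = 5 - 2*√33 ≈ -6.4891)
(u - 6*(4 + 4))² = ((5 - 2*√33) - 6*(4 + 4))² = ((5 - 2*√33) - 6*8)² = ((5 - 2*√33) - 48)² = (-43 - 2*√33)²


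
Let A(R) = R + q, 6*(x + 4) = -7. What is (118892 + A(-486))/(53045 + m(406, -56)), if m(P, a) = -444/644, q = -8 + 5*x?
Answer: 114347513/51240804 ≈ 2.2316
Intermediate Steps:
x = -31/6 (x = -4 + (⅙)*(-7) = -4 - 7/6 = -31/6 ≈ -5.1667)
q = -203/6 (q = -8 + 5*(-31/6) = -8 - 155/6 = -203/6 ≈ -33.833)
m(P, a) = -111/161 (m(P, a) = -444*1/644 = -111/161)
A(R) = -203/6 + R (A(R) = R - 203/6 = -203/6 + R)
(118892 + A(-486))/(53045 + m(406, -56)) = (118892 + (-203/6 - 486))/(53045 - 111/161) = (118892 - 3119/6)/(8540134/161) = (710233/6)*(161/8540134) = 114347513/51240804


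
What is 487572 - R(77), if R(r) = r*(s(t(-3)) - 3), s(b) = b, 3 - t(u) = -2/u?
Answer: 1462870/3 ≈ 4.8762e+5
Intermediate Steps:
t(u) = 3 + 2/u (t(u) = 3 - (-2)/u = 3 + 2/u)
R(r) = -2*r/3 (R(r) = r*((3 + 2/(-3)) - 3) = r*((3 + 2*(-1/3)) - 3) = r*((3 - 2/3) - 3) = r*(7/3 - 3) = r*(-2/3) = -2*r/3)
487572 - R(77) = 487572 - (-2)*77/3 = 487572 - 1*(-154/3) = 487572 + 154/3 = 1462870/3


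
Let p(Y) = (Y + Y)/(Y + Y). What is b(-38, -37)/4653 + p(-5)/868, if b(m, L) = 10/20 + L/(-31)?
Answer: 2041/1346268 ≈ 0.0015160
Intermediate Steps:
b(m, L) = ½ - L/31 (b(m, L) = 10*(1/20) + L*(-1/31) = ½ - L/31)
p(Y) = 1 (p(Y) = (2*Y)/((2*Y)) = (2*Y)*(1/(2*Y)) = 1)
b(-38, -37)/4653 + p(-5)/868 = (½ - 1/31*(-37))/4653 + 1/868 = (½ + 37/31)*(1/4653) + 1*(1/868) = (105/62)*(1/4653) + 1/868 = 35/96162 + 1/868 = 2041/1346268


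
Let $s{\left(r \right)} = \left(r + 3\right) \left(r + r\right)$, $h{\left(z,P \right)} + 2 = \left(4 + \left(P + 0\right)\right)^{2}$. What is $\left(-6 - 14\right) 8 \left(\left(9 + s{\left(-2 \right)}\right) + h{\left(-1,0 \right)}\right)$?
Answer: $-3040$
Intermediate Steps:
$h{\left(z,P \right)} = -2 + \left(4 + P\right)^{2}$ ($h{\left(z,P \right)} = -2 + \left(4 + \left(P + 0\right)\right)^{2} = -2 + \left(4 + P\right)^{2}$)
$s{\left(r \right)} = 2 r \left(3 + r\right)$ ($s{\left(r \right)} = \left(3 + r\right) 2 r = 2 r \left(3 + r\right)$)
$\left(-6 - 14\right) 8 \left(\left(9 + s{\left(-2 \right)}\right) + h{\left(-1,0 \right)}\right) = \left(-6 - 14\right) 8 \left(\left(9 + 2 \left(-2\right) \left(3 - 2\right)\right) - \left(2 - \left(4 + 0\right)^{2}\right)\right) = \left(-20\right) 8 \left(\left(9 + 2 \left(-2\right) 1\right) - \left(2 - 4^{2}\right)\right) = - 160 \left(\left(9 - 4\right) + \left(-2 + 16\right)\right) = - 160 \left(5 + 14\right) = \left(-160\right) 19 = -3040$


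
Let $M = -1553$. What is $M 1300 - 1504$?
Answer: $-2020404$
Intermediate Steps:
$M 1300 - 1504 = \left(-1553\right) 1300 - 1504 = -2018900 - 1504 = -2020404$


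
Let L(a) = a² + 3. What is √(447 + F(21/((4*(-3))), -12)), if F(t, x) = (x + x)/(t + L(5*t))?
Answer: √76931455/415 ≈ 21.135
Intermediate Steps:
L(a) = 3 + a²
F(t, x) = 2*x/(3 + t + 25*t²) (F(t, x) = (x + x)/(t + (3 + (5*t)²)) = (2*x)/(t + (3 + 25*t²)) = (2*x)/(3 + t + 25*t²) = 2*x/(3 + t + 25*t²))
√(447 + F(21/((4*(-3))), -12)) = √(447 + 2*(-12)/(3 + 21/((4*(-3))) + 25*(21/((4*(-3))))²)) = √(447 + 2*(-12)/(3 + 21/(-12) + 25*(21/(-12))²)) = √(447 + 2*(-12)/(3 + 21*(-1/12) + 25*(21*(-1/12))²)) = √(447 + 2*(-12)/(3 - 7/4 + 25*(-7/4)²)) = √(447 + 2*(-12)/(3 - 7/4 + 25*(49/16))) = √(447 + 2*(-12)/(3 - 7/4 + 1225/16)) = √(447 + 2*(-12)/(1245/16)) = √(447 + 2*(-12)*(16/1245)) = √(447 - 128/415) = √(185377/415) = √76931455/415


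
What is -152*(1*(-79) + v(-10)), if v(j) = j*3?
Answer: 16568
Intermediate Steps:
v(j) = 3*j
-152*(1*(-79) + v(-10)) = -152*(1*(-79) + 3*(-10)) = -152*(-79 - 30) = -152*(-109) = 16568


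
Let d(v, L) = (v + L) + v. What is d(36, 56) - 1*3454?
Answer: -3326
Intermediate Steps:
d(v, L) = L + 2*v (d(v, L) = (L + v) + v = L + 2*v)
d(36, 56) - 1*3454 = (56 + 2*36) - 1*3454 = (56 + 72) - 3454 = 128 - 3454 = -3326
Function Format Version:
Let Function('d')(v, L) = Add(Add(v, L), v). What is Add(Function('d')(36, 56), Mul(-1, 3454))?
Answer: -3326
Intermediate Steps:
Function('d')(v, L) = Add(L, Mul(2, v)) (Function('d')(v, L) = Add(Add(L, v), v) = Add(L, Mul(2, v)))
Add(Function('d')(36, 56), Mul(-1, 3454)) = Add(Add(56, Mul(2, 36)), Mul(-1, 3454)) = Add(Add(56, 72), -3454) = Add(128, -3454) = -3326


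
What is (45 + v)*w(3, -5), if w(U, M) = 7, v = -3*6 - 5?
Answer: 154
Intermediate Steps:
v = -23 (v = -18 - 5 = -23)
(45 + v)*w(3, -5) = (45 - 23)*7 = 22*7 = 154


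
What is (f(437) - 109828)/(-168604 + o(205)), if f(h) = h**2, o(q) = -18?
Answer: -81141/168622 ≈ -0.48120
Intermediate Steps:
(f(437) - 109828)/(-168604 + o(205)) = (437**2 - 109828)/(-168604 - 18) = (190969 - 109828)/(-168622) = 81141*(-1/168622) = -81141/168622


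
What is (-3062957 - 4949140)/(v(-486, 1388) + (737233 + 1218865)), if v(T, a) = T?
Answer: -8012097/1955612 ≈ -4.0970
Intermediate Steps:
(-3062957 - 4949140)/(v(-486, 1388) + (737233 + 1218865)) = (-3062957 - 4949140)/(-486 + (737233 + 1218865)) = -8012097/(-486 + 1956098) = -8012097/1955612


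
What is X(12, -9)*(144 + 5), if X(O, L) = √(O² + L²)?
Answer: 2235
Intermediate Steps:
X(O, L) = √(L² + O²)
X(12, -9)*(144 + 5) = √((-9)² + 12²)*(144 + 5) = √(81 + 144)*149 = √225*149 = 15*149 = 2235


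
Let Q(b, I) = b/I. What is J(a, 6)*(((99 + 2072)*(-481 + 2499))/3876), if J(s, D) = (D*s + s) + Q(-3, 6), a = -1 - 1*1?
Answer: -63525631/3876 ≈ -16389.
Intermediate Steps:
a = -2 (a = -1 - 1 = -2)
J(s, D) = -½ + s + D*s (J(s, D) = (D*s + s) - 3/6 = (s + D*s) - 3*⅙ = (s + D*s) - ½ = -½ + s + D*s)
J(a, 6)*(((99 + 2072)*(-481 + 2499))/3876) = (-½ - 2 + 6*(-2))*(((99 + 2072)*(-481 + 2499))/3876) = (-½ - 2 - 12)*((2171*2018)*(1/3876)) = -63525631/3876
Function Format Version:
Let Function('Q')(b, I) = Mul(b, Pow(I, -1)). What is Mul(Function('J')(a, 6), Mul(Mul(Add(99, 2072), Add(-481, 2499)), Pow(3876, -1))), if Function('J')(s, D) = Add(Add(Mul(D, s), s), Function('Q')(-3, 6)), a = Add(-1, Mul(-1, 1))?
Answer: Rational(-63525631, 3876) ≈ -16389.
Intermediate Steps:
a = -2 (a = Add(-1, -1) = -2)
Function('J')(s, D) = Add(Rational(-1, 2), s, Mul(D, s)) (Function('J')(s, D) = Add(Add(Mul(D, s), s), Mul(-3, Pow(6, -1))) = Add(Add(s, Mul(D, s)), Mul(-3, Rational(1, 6))) = Add(Add(s, Mul(D, s)), Rational(-1, 2)) = Add(Rational(-1, 2), s, Mul(D, s)))
Mul(Function('J')(a, 6), Mul(Mul(Add(99, 2072), Add(-481, 2499)), Pow(3876, -1))) = Mul(Add(Rational(-1, 2), -2, Mul(6, -2)), Mul(Mul(Add(99, 2072), Add(-481, 2499)), Pow(3876, -1))) = Mul(Add(Rational(-1, 2), -2, -12), Mul(Mul(2171, 2018), Rational(1, 3876))) = Mul(Rational(-29, 2), Mul(4381078, Rational(1, 3876))) = Mul(Rational(-29, 2), Rational(2190539, 1938)) = Rational(-63525631, 3876)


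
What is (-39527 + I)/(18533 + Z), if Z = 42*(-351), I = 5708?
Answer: -33819/3791 ≈ -8.9209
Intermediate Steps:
Z = -14742
(-39527 + I)/(18533 + Z) = (-39527 + 5708)/(18533 - 14742) = -33819/3791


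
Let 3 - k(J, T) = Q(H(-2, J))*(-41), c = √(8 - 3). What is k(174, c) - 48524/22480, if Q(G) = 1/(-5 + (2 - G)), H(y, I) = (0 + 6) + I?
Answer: 634987/1028460 ≈ 0.61742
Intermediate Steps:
c = √5 ≈ 2.2361
H(y, I) = 6 + I
Q(G) = 1/(-3 - G)
k(J, T) = 3 - 41/(9 + J) (k(J, T) = 3 - (-1/(3 + (6 + J)))*(-41) = 3 - (-1/(9 + J))*(-41) = 3 - 41/(9 + J))
k(174, c) - 48524/22480 = (-14 + 3*174)/(9 + 174) - 48524/22480 = (-14 + 522)/183 - 48524*1/22480 = (1/183)*508 - 12131/5620 = 508/183 - 12131/5620 = 634987/1028460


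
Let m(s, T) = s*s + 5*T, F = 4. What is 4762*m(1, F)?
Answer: 100002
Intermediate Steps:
m(s, T) = s**2 + 5*T
4762*m(1, F) = 4762*(1**2 + 5*4) = 4762*(1 + 20) = 4762*21 = 100002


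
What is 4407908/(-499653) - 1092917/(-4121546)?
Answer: -1601937847997/187212983958 ≈ -8.5568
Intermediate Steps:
4407908/(-499653) - 1092917/(-4121546) = 4407908*(-1/499653) - 1092917*(-1/4121546) = -4407908/499653 + 1092917/4121546 = -1601937847997/187212983958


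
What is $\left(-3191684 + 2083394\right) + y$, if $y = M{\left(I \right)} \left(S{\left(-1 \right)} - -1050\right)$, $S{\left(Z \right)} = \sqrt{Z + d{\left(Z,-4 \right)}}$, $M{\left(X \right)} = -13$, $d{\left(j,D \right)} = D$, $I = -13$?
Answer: $-1121940 - 13 i \sqrt{5} \approx -1.1219 \cdot 10^{6} - 29.069 i$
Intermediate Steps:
$S{\left(Z \right)} = \sqrt{-4 + Z}$ ($S{\left(Z \right)} = \sqrt{Z - 4} = \sqrt{-4 + Z}$)
$y = -13650 - 13 i \sqrt{5}$ ($y = - 13 \left(\sqrt{-4 - 1} - -1050\right) = - 13 \left(\sqrt{-5} + 1050\right) = - 13 \left(i \sqrt{5} + 1050\right) = - 13 \left(1050 + i \sqrt{5}\right) = -13650 - 13 i \sqrt{5} \approx -13650.0 - 29.069 i$)
$\left(-3191684 + 2083394\right) + y = \left(-3191684 + 2083394\right) - \left(13650 + 13 i \sqrt{5}\right) = -1108290 - \left(13650 + 13 i \sqrt{5}\right) = -1121940 - 13 i \sqrt{5}$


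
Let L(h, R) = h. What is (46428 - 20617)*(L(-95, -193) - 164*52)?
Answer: -222568253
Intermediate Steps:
(46428 - 20617)*(L(-95, -193) - 164*52) = (46428 - 20617)*(-95 - 164*52) = 25811*(-95 - 8528) = 25811*(-8623) = -222568253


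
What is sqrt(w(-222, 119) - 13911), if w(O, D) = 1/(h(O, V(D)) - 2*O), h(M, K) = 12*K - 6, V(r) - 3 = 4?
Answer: I*sqrt(421169378)/174 ≈ 117.94*I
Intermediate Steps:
V(r) = 7 (V(r) = 3 + 4 = 7)
h(M, K) = -6 + 12*K
w(O, D) = 1/(78 - 2*O) (w(O, D) = 1/((-6 + 12*7) - 2*O) = 1/((-6 + 84) - 2*O) = 1/(78 - 2*O))
sqrt(w(-222, 119) - 13911) = sqrt(-1/(-78 + 2*(-222)) - 13911) = sqrt(-1/(-78 - 444) - 13911) = sqrt(-1/(-522) - 13911) = sqrt(-1*(-1/522) - 13911) = sqrt(1/522 - 13911) = sqrt(-7261541/522) = I*sqrt(421169378)/174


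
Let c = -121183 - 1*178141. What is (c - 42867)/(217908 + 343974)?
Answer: -342191/561882 ≈ -0.60901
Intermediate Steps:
c = -299324 (c = -121183 - 178141 = -299324)
(c - 42867)/(217908 + 343974) = (-299324 - 42867)/(217908 + 343974) = -342191/561882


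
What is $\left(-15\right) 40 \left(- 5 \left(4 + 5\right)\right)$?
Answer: $27000$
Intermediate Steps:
$\left(-15\right) 40 \left(- 5 \left(4 + 5\right)\right) = - 600 \left(\left(-5\right) 9\right) = \left(-600\right) \left(-45\right) = 27000$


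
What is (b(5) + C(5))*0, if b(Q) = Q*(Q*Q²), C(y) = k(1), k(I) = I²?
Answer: 0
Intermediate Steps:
C(y) = 1 (C(y) = 1² = 1)
b(Q) = Q⁴ (b(Q) = Q*Q³ = Q⁴)
(b(5) + C(5))*0 = (5⁴ + 1)*0 = (625 + 1)*0 = 626*0 = 0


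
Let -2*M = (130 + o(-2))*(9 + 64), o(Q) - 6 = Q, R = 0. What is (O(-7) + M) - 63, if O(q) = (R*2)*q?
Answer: -4954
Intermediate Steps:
O(q) = 0 (O(q) = (0*2)*q = 0*q = 0)
o(Q) = 6 + Q
M = -4891 (M = -(130 + (6 - 2))*(9 + 64)/2 = -(130 + 4)*73/2 = -67*73 = -1/2*9782 = -4891)
(O(-7) + M) - 63 = (0 - 4891) - 63 = -4891 - 63 = -4954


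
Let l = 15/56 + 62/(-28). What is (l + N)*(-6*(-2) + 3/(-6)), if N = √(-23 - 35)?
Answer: -2507/112 + 23*I*√58/2 ≈ -22.384 + 87.581*I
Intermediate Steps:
l = -109/56 (l = 15*(1/56) + 62*(-1/28) = 15/56 - 31/14 = -109/56 ≈ -1.9464)
N = I*√58 (N = √(-58) = I*√58 ≈ 7.6158*I)
(l + N)*(-6*(-2) + 3/(-6)) = (-109/56 + I*√58)*(-6*(-2) + 3/(-6)) = (-109/56 + I*√58)*(12 + 3*(-⅙)) = (-109/56 + I*√58)*(12 - ½) = (-109/56 + I*√58)*(23/2) = -2507/112 + 23*I*√58/2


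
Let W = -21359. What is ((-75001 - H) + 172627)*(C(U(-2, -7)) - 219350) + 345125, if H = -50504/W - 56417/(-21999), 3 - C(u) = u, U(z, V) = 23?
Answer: -10062309220788192665/469876641 ≈ -2.1415e+10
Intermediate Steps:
C(u) = 3 - u
H = 2316048199/469876641 (H = -50504/(-21359) - 56417/(-21999) = -50504*(-1/21359) - 56417*(-1/21999) = 50504/21359 + 56417/21999 = 2316048199/469876641 ≈ 4.9291)
((-75001 - H) + 172627)*(C(U(-2, -7)) - 219350) + 345125 = ((-75001 - 1*2316048199/469876641) + 172627)*((3 - 1*23) - 219350) + 345125 = ((-75001 - 2316048199/469876641) + 172627)*((3 - 23) - 219350) + 345125 = (-35243533999840/469876641 + 172627)*(-20 - 219350) + 345125 = (45869860906067/469876641)*(-219370) + 345125 = -10062471386963917790/469876641 + 345125 = -10062309220788192665/469876641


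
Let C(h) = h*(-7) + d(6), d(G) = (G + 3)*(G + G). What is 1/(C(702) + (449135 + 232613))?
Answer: 1/676942 ≈ 1.4772e-6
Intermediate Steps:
d(G) = 2*G*(3 + G) (d(G) = (3 + G)*(2*G) = 2*G*(3 + G))
C(h) = 108 - 7*h (C(h) = h*(-7) + 2*6*(3 + 6) = -7*h + 2*6*9 = -7*h + 108 = 108 - 7*h)
1/(C(702) + (449135 + 232613)) = 1/((108 - 7*702) + (449135 + 232613)) = 1/((108 - 4914) + 681748) = 1/(-4806 + 681748) = 1/676942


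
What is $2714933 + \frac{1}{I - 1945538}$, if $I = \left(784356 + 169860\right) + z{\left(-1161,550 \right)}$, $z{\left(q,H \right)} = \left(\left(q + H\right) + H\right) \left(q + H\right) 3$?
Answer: $\frac{2387808007896}{879509} \approx 2.7149 \cdot 10^{6}$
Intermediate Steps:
$z{\left(q,H \right)} = 3 \left(H + q\right) \left(q + 2 H\right)$ ($z{\left(q,H \right)} = \left(\left(H + q\right) + H\right) \left(H + q\right) 3 = \left(q + 2 H\right) \left(H + q\right) 3 = \left(H + q\right) \left(q + 2 H\right) 3 = 3 \left(H + q\right) \left(q + 2 H\right)$)
$I = 1066029$ ($I = \left(784356 + 169860\right) + \left(3 \left(-1161\right)^{2} + 6 \cdot 550^{2} + 9 \cdot 550 \left(-1161\right)\right) = 954216 + \left(3 \cdot 1347921 + 6 \cdot 302500 - 5746950\right) = 954216 + \left(4043763 + 1815000 - 5746950\right) = 954216 + 111813 = 1066029$)
$2714933 + \frac{1}{I - 1945538} = 2714933 + \frac{1}{1066029 - 1945538} = 2714933 + \frac{1}{-879509} = 2714933 - \frac{1}{879509} = \frac{2387808007896}{879509}$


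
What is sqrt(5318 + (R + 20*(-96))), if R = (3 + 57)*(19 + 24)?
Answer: 7*sqrt(122) ≈ 77.318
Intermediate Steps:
R = 2580 (R = 60*43 = 2580)
sqrt(5318 + (R + 20*(-96))) = sqrt(5318 + (2580 + 20*(-96))) = sqrt(5318 + (2580 - 1920)) = sqrt(5318 + 660) = sqrt(5978) = 7*sqrt(122)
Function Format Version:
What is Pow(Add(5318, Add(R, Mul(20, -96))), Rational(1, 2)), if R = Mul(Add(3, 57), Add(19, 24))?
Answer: Mul(7, Pow(122, Rational(1, 2))) ≈ 77.318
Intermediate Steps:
R = 2580 (R = Mul(60, 43) = 2580)
Pow(Add(5318, Add(R, Mul(20, -96))), Rational(1, 2)) = Pow(Add(5318, Add(2580, Mul(20, -96))), Rational(1, 2)) = Pow(Add(5318, Add(2580, -1920)), Rational(1, 2)) = Pow(Add(5318, 660), Rational(1, 2)) = Pow(5978, Rational(1, 2)) = Mul(7, Pow(122, Rational(1, 2)))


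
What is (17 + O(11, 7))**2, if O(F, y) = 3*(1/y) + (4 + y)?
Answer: 39601/49 ≈ 808.18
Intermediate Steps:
O(F, y) = 4 + y + 3/y (O(F, y) = 3/y + (4 + y) = 4 + y + 3/y)
(17 + O(11, 7))**2 = (17 + (4 + 7 + 3/7))**2 = (17 + 80/7)**2 = (199/7)**2 = 39601/49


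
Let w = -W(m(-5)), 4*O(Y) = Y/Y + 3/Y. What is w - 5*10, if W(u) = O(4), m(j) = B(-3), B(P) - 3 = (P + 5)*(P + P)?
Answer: -807/16 ≈ -50.438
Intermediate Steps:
B(P) = 3 + 2*P*(5 + P) (B(P) = 3 + (P + 5)*(P + P) = 3 + (5 + P)*(2*P) = 3 + 2*P*(5 + P))
m(j) = -9 (m(j) = 3 + 2*(-3)**2 + 10*(-3) = 3 + 2*9 - 30 = 3 + 18 - 30 = -9)
O(Y) = 1/4 + 3/(4*Y) (O(Y) = (Y/Y + 3/Y)/4 = (1 + 3/Y)/4 = 1/4 + 3/(4*Y))
W(u) = 7/16 (W(u) = (1/4)*(3 + 4)/4 = (1/4)*(1/4)*7 = 7/16)
w = -7/16 (w = -1*7/16 = -7/16 ≈ -0.43750)
w - 5*10 = -7/16 - 5*10 = -7/16 - 50 = -807/16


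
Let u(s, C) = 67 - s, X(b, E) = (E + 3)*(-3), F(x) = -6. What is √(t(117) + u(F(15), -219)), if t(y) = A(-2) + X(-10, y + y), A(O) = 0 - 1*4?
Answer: I*√642 ≈ 25.338*I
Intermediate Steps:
A(O) = -4 (A(O) = 0 - 4 = -4)
X(b, E) = -9 - 3*E (X(b, E) = (3 + E)*(-3) = -9 - 3*E)
t(y) = -13 - 6*y (t(y) = -4 + (-9 - 3*(y + y)) = -4 + (-9 - 6*y) = -13 - 6*y)
√(t(117) + u(F(15), -219)) = √((-13 - 6*117) + (67 - 1*(-6))) = √((-13 - 702) + (67 + 6)) = √(-715 + 73) = √(-642) = I*√642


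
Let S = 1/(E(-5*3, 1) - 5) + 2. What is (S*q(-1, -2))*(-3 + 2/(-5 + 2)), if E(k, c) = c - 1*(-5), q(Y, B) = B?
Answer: 22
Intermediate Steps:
E(k, c) = 5 + c (E(k, c) = c + 5 = 5 + c)
S = 3 (S = 1/((5 + 1) - 5) + 2 = 1/(6 - 5) + 2 = 1/1 + 2 = 1 + 2 = 3)
(S*q(-1, -2))*(-3 + 2/(-5 + 2)) = (3*(-2))*(-3 + 2/(-5 + 2)) = -6*(-3 + 2/(-3)) = -6*(-3 - 1/3*2) = -6*(-3 - 2/3) = -6*(-11/3) = 22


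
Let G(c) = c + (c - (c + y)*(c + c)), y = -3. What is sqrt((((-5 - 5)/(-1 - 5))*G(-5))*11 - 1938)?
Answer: 2*I*sqrt(897) ≈ 59.9*I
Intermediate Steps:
G(c) = 2*c - 2*c*(-3 + c) (G(c) = c + (c - (c - 3)*(c + c)) = c + (c - (-3 + c)*2*c) = c + (c - 2*c*(-3 + c)) = 2*c - 2*c*(-3 + c))
sqrt((((-5 - 5)/(-1 - 5))*G(-5))*11 - 1938) = sqrt((((-5 - 5)/(-1 - 5))*(2*(-5)*(4 - 1*(-5))))*11 - 1938) = sqrt(((-10/(-6))*(2*(-5)*(4 + 5)))*11 - 1938) = sqrt(((-10*(-1/6))*(2*(-5)*9))*11 - 1938) = sqrt(((5/3)*(-90))*11 - 1938) = sqrt(-150*11 - 1938) = sqrt(-1650 - 1938) = sqrt(-3588) = 2*I*sqrt(897)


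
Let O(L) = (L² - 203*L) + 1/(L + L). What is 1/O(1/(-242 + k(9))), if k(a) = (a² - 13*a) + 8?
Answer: -72900/9786689 ≈ -0.0074489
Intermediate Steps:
k(a) = 8 + a² - 13*a
O(L) = L² + 1/(2*L) - 203*L (O(L) = (L² - 203*L) + 1/(2*L) = L² + 1/(2*L) - 203*L)
1/O(1/(-242 + k(9))) = 1/((1/(-242 + (8 + 9² - 13*9)))² + 1/(2*(1/(-242 + (8 + 9² - 13*9)))) - 203/(-242 + (8 + 9² - 13*9))) = 1/((1/(-242 + (8 + 81 - 117)))² + 1/(2*(1/(-242 + (8 + 81 - 117)))) - 203/(-242 + (8 + 81 - 117))) = 1/((1/(-242 - 28))² + 1/(2*(1/(-242 - 28))) - 203/(-242 - 28)) = 1/((1/(-270))² + 1/(2*(1/(-270))) - 203/(-270)) = 1/((-1/270)² + 1/(2*(-1/270)) - 203*(-1/270)) = 1/(1/72900 + (½)*(-270) + 203/270) = 1/(1/72900 - 135 + 203/270) = 1/(-9786689/72900) = -72900/9786689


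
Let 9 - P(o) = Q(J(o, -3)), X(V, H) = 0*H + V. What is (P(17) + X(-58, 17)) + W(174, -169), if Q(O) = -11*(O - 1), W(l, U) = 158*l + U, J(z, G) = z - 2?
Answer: 27428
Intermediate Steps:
J(z, G) = -2 + z
W(l, U) = U + 158*l
Q(O) = 11 - 11*O (Q(O) = -11*(-1 + O) = 11 - 11*O)
X(V, H) = V (X(V, H) = 0 + V = V)
P(o) = -24 + 11*o (P(o) = 9 - (11 - 11*(-2 + o)) = 9 - (11 + (22 - 11*o)) = 9 - (33 - 11*o) = 9 + (-33 + 11*o) = -24 + 11*o)
(P(17) + X(-58, 17)) + W(174, -169) = ((-24 + 11*17) - 58) + (-169 + 158*174) = ((-24 + 187) - 58) + (-169 + 27492) = (163 - 58) + 27323 = 105 + 27323 = 27428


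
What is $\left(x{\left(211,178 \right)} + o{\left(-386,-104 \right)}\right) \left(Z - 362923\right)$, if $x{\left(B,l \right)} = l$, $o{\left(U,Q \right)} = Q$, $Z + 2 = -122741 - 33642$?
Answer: $-38428792$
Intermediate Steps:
$Z = -156385$ ($Z = -2 - 156383 = -156385$)
$\left(x{\left(211,178 \right)} + o{\left(-386,-104 \right)}\right) \left(Z - 362923\right) = \left(178 - 104\right) \left(-156385 - 362923\right) = 74 \left(-519308\right) = -38428792$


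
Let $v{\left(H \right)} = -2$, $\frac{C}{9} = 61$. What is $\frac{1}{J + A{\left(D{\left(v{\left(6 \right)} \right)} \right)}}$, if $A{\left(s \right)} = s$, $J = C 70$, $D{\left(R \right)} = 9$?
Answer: $\frac{1}{38439} \approx 2.6015 \cdot 10^{-5}$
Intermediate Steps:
$C = 549$ ($C = 9 \cdot 61 = 549$)
$J = 38430$ ($J = 549 \cdot 70 = 38430$)
$\frac{1}{J + A{\left(D{\left(v{\left(6 \right)} \right)} \right)}} = \frac{1}{38430 + 9} = \frac{1}{38439}$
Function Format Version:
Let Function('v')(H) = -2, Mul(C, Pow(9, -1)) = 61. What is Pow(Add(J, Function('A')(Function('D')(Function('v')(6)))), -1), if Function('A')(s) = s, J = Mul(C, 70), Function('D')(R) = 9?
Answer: Rational(1, 38439) ≈ 2.6015e-5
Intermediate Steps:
C = 549 (C = Mul(9, 61) = 549)
J = 38430 (J = Mul(549, 70) = 38430)
Pow(Add(J, Function('A')(Function('D')(Function('v')(6)))), -1) = Pow(Add(38430, 9), -1) = Pow(38439, -1) = Rational(1, 38439)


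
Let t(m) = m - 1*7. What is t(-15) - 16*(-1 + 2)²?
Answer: -38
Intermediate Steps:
t(m) = -7 + m (t(m) = m - 7 = -7 + m)
t(-15) - 16*(-1 + 2)² = (-7 - 15) - 16*(-1 + 2)² = -22 - 16*1² = -22 - 16*1 = -22 - 16 = -38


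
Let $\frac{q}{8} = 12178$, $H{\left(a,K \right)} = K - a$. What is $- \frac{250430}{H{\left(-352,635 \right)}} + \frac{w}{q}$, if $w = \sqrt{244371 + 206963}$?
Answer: $- \frac{250430}{987} + \frac{\sqrt{451334}}{97424} \approx -253.72$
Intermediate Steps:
$q = 97424$ ($q = 8 \cdot 12178 = 97424$)
$w = \sqrt{451334} \approx 671.81$
$- \frac{250430}{H{\left(-352,635 \right)}} + \frac{w}{q} = - \frac{250430}{635 - -352} + \frac{\sqrt{451334}}{97424} = - \frac{250430}{635 + 352} + \sqrt{451334} \cdot \frac{1}{97424} = - \frac{250430}{987} + \frac{\sqrt{451334}}{97424}$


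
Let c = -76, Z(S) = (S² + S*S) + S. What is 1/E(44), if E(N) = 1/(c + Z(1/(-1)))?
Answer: -75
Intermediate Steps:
Z(S) = S + 2*S² (Z(S) = (S² + S²) + S = 2*S² + S = S + 2*S²)
E(N) = -1/75 (E(N) = 1/(-76 + (1 + 2/(-1))/(-1)) = 1/(-76 - (1 + 2*(-1))) = 1/(-76 - (1 - 2)) = 1/(-76 - 1*(-1)) = 1/(-76 + 1) = 1/(-75) = -1/75)
1/E(44) = 1/(-1/75) = -75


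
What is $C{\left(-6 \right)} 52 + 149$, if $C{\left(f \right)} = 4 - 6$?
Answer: $45$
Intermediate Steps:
$C{\left(f \right)} = -2$
$C{\left(-6 \right)} 52 + 149 = \left(-2\right) 52 + 149 = -104 + 149 = 45$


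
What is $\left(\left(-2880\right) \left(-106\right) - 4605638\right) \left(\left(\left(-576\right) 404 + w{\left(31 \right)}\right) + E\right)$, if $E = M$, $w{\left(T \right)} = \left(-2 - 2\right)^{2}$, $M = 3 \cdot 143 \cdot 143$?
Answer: $736827640078$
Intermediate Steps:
$M = 61347$ ($M = 429 \cdot 143 = 61347$)
$w{\left(T \right)} = 16$ ($w{\left(T \right)} = \left(-4\right)^{2} = 16$)
$E = 61347$
$\left(\left(-2880\right) \left(-106\right) - 4605638\right) \left(\left(\left(-576\right) 404 + w{\left(31 \right)}\right) + E\right) = \left(\left(-2880\right) \left(-106\right) - 4605638\right) \left(\left(\left(-576\right) 404 + 16\right) + 61347\right) = \left(305280 - 4605638\right) \left(\left(-232704 + 16\right) + 61347\right) = - 4300358 \left(-232688 + 61347\right) = \left(-4300358\right) \left(-171341\right) = 736827640078$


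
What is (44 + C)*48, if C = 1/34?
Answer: 35928/17 ≈ 2113.4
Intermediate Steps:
C = 1/34 ≈ 0.029412
(44 + C)*48 = (44 + 1/34)*48 = (1497/34)*48 = 35928/17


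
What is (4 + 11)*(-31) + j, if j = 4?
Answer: -461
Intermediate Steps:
(4 + 11)*(-31) + j = (4 + 11)*(-31) + 4 = 15*(-31) + 4 = -465 + 4 = -461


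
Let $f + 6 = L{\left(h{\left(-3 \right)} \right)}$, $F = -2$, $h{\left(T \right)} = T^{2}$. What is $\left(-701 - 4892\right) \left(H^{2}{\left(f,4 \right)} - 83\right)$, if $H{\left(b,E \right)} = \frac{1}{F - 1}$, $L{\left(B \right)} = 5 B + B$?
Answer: $\frac{4172378}{9} \approx 4.636 \cdot 10^{5}$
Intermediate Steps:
$L{\left(B \right)} = 6 B$
$f = 48$ ($f = -6 + 6 \left(-3\right)^{2} = -6 + 6 \cdot 9 = -6 + 54 = 48$)
$H{\left(b,E \right)} = - \frac{1}{3}$ ($H{\left(b,E \right)} = \frac{1}{-2 - 1} = \frac{1}{-3} = - \frac{1}{3}$)
$\left(-701 - 4892\right) \left(H^{2}{\left(f,4 \right)} - 83\right) = \left(-701 - 4892\right) \left(\left(- \frac{1}{3}\right)^{2} - 83\right) = - 5593 \left(\frac{1}{9} - 83\right) = \left(-5593\right) \left(- \frac{746}{9}\right) = \frac{4172378}{9}$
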